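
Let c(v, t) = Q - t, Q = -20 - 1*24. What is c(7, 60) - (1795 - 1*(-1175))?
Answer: -3074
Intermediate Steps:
Q = -44 (Q = -20 - 24 = -44)
c(v, t) = -44 - t
c(7, 60) - (1795 - 1*(-1175)) = (-44 - 1*60) - (1795 - 1*(-1175)) = (-44 - 60) - (1795 + 1175) = -104 - 1*2970 = -104 - 2970 = -3074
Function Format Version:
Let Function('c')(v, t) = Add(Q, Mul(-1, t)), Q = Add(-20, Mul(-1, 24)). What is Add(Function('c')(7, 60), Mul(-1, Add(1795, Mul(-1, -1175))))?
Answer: -3074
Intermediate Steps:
Q = -44 (Q = Add(-20, -24) = -44)
Function('c')(v, t) = Add(-44, Mul(-1, t))
Add(Function('c')(7, 60), Mul(-1, Add(1795, Mul(-1, -1175)))) = Add(Add(-44, Mul(-1, 60)), Mul(-1, Add(1795, Mul(-1, -1175)))) = Add(Add(-44, -60), Mul(-1, Add(1795, 1175))) = Add(-104, Mul(-1, 2970)) = Add(-104, -2970) = -3074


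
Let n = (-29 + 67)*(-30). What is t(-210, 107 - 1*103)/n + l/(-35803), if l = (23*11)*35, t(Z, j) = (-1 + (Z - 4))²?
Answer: -333017675/8163084 ≈ -40.796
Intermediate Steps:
t(Z, j) = (-5 + Z)² (t(Z, j) = (-1 + (-4 + Z))² = (-5 + Z)²)
l = 8855 (l = 253*35 = 8855)
n = -1140 (n = 38*(-30) = -1140)
t(-210, 107 - 1*103)/n + l/(-35803) = (-5 - 210)²/(-1140) + 8855/(-35803) = (-215)²*(-1/1140) + 8855*(-1/35803) = 46225*(-1/1140) - 8855/35803 = -9245/228 - 8855/35803 = -333017675/8163084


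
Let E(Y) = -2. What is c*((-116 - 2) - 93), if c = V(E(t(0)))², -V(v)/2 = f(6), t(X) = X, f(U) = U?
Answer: -30384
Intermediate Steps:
V(v) = -12 (V(v) = -2*6 = -12)
c = 144 (c = (-12)² = 144)
c*((-116 - 2) - 93) = 144*((-116 - 2) - 93) = 144*(-118 - 93) = 144*(-211) = -30384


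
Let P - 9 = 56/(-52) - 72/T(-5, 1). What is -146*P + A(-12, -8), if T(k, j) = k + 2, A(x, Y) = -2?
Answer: -60616/13 ≈ -4662.8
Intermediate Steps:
T(k, j) = 2 + k
P = 415/13 (P = 9 + (56/(-52) - 72/(2 - 5)) = 9 + (56*(-1/52) - 72/(-3)) = 9 + (-14/13 - 72*(-⅓)) = 9 + (-14/13 + 24) = 9 + 298/13 = 415/13 ≈ 31.923)
-146*P + A(-12, -8) = -146*415/13 - 2 = -60590/13 - 2 = -60616/13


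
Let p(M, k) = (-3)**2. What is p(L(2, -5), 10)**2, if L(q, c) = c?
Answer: 81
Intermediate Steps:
p(M, k) = 9
p(L(2, -5), 10)**2 = 9**2 = 81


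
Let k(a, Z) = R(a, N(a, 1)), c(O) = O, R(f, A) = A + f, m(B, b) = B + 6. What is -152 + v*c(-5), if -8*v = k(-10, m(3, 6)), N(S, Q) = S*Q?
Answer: -329/2 ≈ -164.50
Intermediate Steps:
N(S, Q) = Q*S
m(B, b) = 6 + B
k(a, Z) = 2*a (k(a, Z) = 1*a + a = a + a = 2*a)
v = 5/2 (v = -(-10)/4 = -⅛*(-20) = 5/2 ≈ 2.5000)
-152 + v*c(-5) = -152 + (5/2)*(-5) = -152 - 25/2 = -329/2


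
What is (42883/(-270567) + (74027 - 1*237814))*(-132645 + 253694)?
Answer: -5364334868157488/270567 ≈ -1.9826e+10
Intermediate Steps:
(42883/(-270567) + (74027 - 1*237814))*(-132645 + 253694) = (42883*(-1/270567) + (74027 - 237814))*121049 = (-42883/270567 - 163787)*121049 = -44315400112/270567*121049 = -5364334868157488/270567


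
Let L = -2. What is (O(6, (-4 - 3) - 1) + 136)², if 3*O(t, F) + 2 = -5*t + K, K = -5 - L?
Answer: 139129/9 ≈ 15459.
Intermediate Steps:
K = -3 (K = -5 - 1*(-2) = -5 + 2 = -3)
O(t, F) = -5/3 - 5*t/3 (O(t, F) = -⅔ + (-5*t - 3)/3 = -⅔ + (-3 - 5*t)/3 = -⅔ + (-1 - 5*t/3) = -5/3 - 5*t/3)
(O(6, (-4 - 3) - 1) + 136)² = ((-5/3 - 5/3*6) + 136)² = ((-5/3 - 10) + 136)² = (-35/3 + 136)² = (373/3)² = 139129/9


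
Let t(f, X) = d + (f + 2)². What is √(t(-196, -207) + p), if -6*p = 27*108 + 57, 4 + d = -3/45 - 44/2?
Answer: √33402990/30 ≈ 192.65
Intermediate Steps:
d = -391/15 (d = -4 + (-3/45 - 44/2) = -4 + (-3*1/45 - 44*½) = -4 + (-1/15 - 22) = -4 - 331/15 = -391/15 ≈ -26.067)
p = -991/2 (p = -(27*108 + 57)/6 = -(2916 + 57)/6 = -⅙*2973 = -991/2 ≈ -495.50)
t(f, X) = -391/15 + (2 + f)² (t(f, X) = -391/15 + (f + 2)² = -391/15 + (2 + f)²)
√(t(-196, -207) + p) = √((-391/15 + (2 - 196)²) - 991/2) = √((-391/15 + (-194)²) - 991/2) = √((-391/15 + 37636) - 991/2) = √(564149/15 - 991/2) = √(1113433/30) = √33402990/30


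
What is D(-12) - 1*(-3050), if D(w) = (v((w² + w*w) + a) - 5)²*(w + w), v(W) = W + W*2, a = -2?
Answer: -17459566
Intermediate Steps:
v(W) = 3*W (v(W) = W + 2*W = 3*W)
D(w) = 2*w*(-11 + 6*w²)² (D(w) = (3*((w² + w*w) - 2) - 5)²*(w + w) = (3*((w² + w²) - 2) - 5)²*(2*w) = (3*(2*w² - 2) - 5)²*(2*w) = (3*(-2 + 2*w²) - 5)²*(2*w) = ((-6 + 6*w²) - 5)²*(2*w) = (-11 + 6*w²)²*(2*w) = 2*w*(-11 + 6*w²)²)
D(-12) - 1*(-3050) = 2*(-12)*(-11 + 6*(-12)²)² - 1*(-3050) = 2*(-12)*(-11 + 6*144)² + 3050 = 2*(-12)*(-11 + 864)² + 3050 = 2*(-12)*853² + 3050 = 2*(-12)*727609 + 3050 = -17462616 + 3050 = -17459566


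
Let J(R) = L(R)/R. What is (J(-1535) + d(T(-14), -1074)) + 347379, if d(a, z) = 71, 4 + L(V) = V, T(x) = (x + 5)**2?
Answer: 533337289/1535 ≈ 3.4745e+5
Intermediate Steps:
T(x) = (5 + x)**2
L(V) = -4 + V
J(R) = (-4 + R)/R
(J(-1535) + d(T(-14), -1074)) + 347379 = ((-4 - 1535)/(-1535) + 71) + 347379 = (-1/1535*(-1539) + 71) + 347379 = (1539/1535 + 71) + 347379 = 110524/1535 + 347379 = 533337289/1535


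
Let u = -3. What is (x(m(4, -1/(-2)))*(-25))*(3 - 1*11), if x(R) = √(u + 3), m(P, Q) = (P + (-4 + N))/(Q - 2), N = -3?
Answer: 0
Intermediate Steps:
m(P, Q) = (-7 + P)/(-2 + Q) (m(P, Q) = (P + (-4 - 3))/(Q - 2) = (P - 7)/(-2 + Q) = (-7 + P)/(-2 + Q))
x(R) = 0 (x(R) = √(-3 + 3) = √0 = 0)
(x(m(4, -1/(-2)))*(-25))*(3 - 1*11) = (0*(-25))*(3 - 1*11) = 0*(3 - 11) = 0*(-8) = 0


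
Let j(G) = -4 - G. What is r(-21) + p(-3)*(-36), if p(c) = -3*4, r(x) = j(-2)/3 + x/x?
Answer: 1297/3 ≈ 432.33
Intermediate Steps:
r(x) = 1/3 (r(x) = (-4 - 1*(-2))/3 + x/x = (-4 + 2)*(1/3) + 1 = -2*1/3 + 1 = -2/3 + 1 = 1/3)
p(c) = -12
r(-21) + p(-3)*(-36) = 1/3 - 12*(-36) = 1/3 + 432 = 1297/3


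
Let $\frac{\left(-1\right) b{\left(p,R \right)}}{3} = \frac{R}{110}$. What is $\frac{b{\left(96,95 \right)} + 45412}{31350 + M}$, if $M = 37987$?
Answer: $\frac{999007}{1525414} \approx 0.65491$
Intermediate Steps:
$b{\left(p,R \right)} = - \frac{3 R}{110}$ ($b{\left(p,R \right)} = - 3 \frac{R}{110} = - \frac{3 R}{110}$)
$\frac{b{\left(96,95 \right)} + 45412}{31350 + M} = \frac{\left(- \frac{3}{110}\right) 95 + 45412}{31350 + 37987} = \frac{- \frac{57}{22} + 45412}{69337} = \frac{999007}{22} \cdot \frac{1}{69337} = \frac{999007}{1525414}$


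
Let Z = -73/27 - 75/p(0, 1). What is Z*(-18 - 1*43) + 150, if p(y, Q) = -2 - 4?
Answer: -24169/54 ≈ -447.57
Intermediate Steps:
p(y, Q) = -6
Z = 529/54 (Z = -73/27 - 75/(-6) = -73*1/27 - 75*(-⅙) = -73/27 + 25/2 = 529/54 ≈ 9.7963)
Z*(-18 - 1*43) + 150 = 529*(-18 - 1*43)/54 + 150 = 529*(-18 - 43)/54 + 150 = (529/54)*(-61) + 150 = -32269/54 + 150 = -24169/54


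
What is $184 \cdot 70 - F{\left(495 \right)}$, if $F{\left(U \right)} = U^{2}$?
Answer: $-232145$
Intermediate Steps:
$184 \cdot 70 - F{\left(495 \right)} = 184 \cdot 70 - 495^{2} = 12880 - 245025 = -232145$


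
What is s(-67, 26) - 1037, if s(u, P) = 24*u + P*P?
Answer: -1969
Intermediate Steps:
s(u, P) = P² + 24*u (s(u, P) = 24*u + P² = P² + 24*u)
s(-67, 26) - 1037 = (26² + 24*(-67)) - 1037 = (676 - 1608) - 1037 = -932 - 1037 = -1969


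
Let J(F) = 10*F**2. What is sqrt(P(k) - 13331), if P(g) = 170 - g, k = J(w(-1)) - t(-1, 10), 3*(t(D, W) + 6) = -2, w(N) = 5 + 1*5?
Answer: I*sqrt(127509)/3 ≈ 119.03*I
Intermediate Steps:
w(N) = 10 (w(N) = 5 + 5 = 10)
t(D, W) = -20/3 (t(D, W) = -6 + (1/3)*(-2) = -6 - 2/3 = -20/3)
k = 3020/3 (k = 10*10**2 - 1*(-20/3) = 10*100 + 20/3 = 1000 + 20/3 = 3020/3 ≈ 1006.7)
sqrt(P(k) - 13331) = sqrt((170 - 1*3020/3) - 13331) = sqrt((170 - 3020/3) - 13331) = sqrt(-2510/3 - 13331) = sqrt(-42503/3) = I*sqrt(127509)/3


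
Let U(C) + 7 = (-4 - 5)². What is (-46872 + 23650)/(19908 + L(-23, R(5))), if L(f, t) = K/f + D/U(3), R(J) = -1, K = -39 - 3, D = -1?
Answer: -39523844/33886501 ≈ -1.1664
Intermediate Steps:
U(C) = 74 (U(C) = -7 + (-4 - 5)² = -7 + (-9)² = -7 + 81 = 74)
K = -42
L(f, t) = -1/74 - 42/f (L(f, t) = -42/f - 1/74 = -1/74 - 42/f)
(-46872 + 23650)/(19908 + L(-23, R(5))) = (-46872 + 23650)/(19908 + (1/74)*(-3108 - 1*(-23))/(-23)) = -23222/(19908 + (1/74)*(-1/23)*(-3108 + 23)) = -23222/(19908 + (1/74)*(-1/23)*(-3085)) = -23222/(19908 + 3085/1702) = -23222/33886501/1702 = -23222*1702/33886501 = -39523844/33886501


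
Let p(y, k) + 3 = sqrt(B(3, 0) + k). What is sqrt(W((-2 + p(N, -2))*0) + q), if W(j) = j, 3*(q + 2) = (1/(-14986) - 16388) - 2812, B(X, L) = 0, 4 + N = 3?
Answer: I*sqrt(12939861778086)/44958 ≈ 80.012*I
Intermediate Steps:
N = -1 (N = -4 + 3 = -1)
p(y, k) = -3 + sqrt(k) (p(y, k) = -3 + sqrt(0 + k) = -3 + sqrt(k))
q = -287821117/44958 (q = -2 + ((1/(-14986) - 16388) - 2812)/3 = -2 + ((-1/14986 - 16388) - 2812)/3 = -2 + (-245590569/14986 - 2812)/3 = -2 + (1/3)*(-287731201/14986) = -2 - 287731201/44958 = -287821117/44958 ≈ -6402.0)
sqrt(W((-2 + p(N, -2))*0) + q) = sqrt((-2 + (-3 + sqrt(-2)))*0 - 287821117/44958) = sqrt((-2 + (-3 + I*sqrt(2)))*0 - 287821117/44958) = sqrt((-5 + I*sqrt(2))*0 - 287821117/44958) = sqrt(0 - 287821117/44958) = sqrt(-287821117/44958) = I*sqrt(12939861778086)/44958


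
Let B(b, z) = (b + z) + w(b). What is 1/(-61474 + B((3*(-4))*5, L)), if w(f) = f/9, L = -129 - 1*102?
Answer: -3/185315 ≈ -1.6189e-5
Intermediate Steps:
L = -231 (L = -129 - 102 = -231)
w(f) = f/9 (w(f) = f*(⅑) = f/9)
B(b, z) = z + 10*b/9 (B(b, z) = (b + z) + b/9 = z + 10*b/9)
1/(-61474 + B((3*(-4))*5, L)) = 1/(-61474 + (-231 + 10*((3*(-4))*5)/9)) = 1/(-61474 + (-231 + 10*(-12*5)/9)) = 1/(-61474 + (-231 + (10/9)*(-60))) = 1/(-61474 + (-231 - 200/3)) = 1/(-61474 - 893/3) = 1/(-185315/3) = -3/185315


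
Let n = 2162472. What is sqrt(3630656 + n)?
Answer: 2*sqrt(1448282) ≈ 2406.9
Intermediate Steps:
sqrt(3630656 + n) = sqrt(3630656 + 2162472) = sqrt(5793128) = 2*sqrt(1448282)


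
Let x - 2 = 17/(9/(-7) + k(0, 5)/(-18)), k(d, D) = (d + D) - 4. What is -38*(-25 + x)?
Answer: 229102/169 ≈ 1355.6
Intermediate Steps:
k(d, D) = -4 + D + d (k(d, D) = (D + d) - 4 = -4 + D + d)
x = -1804/169 (x = 2 + 17/(9/(-7) + (-4 + 5 + 0)/(-18)) = 2 + 17/(9*(-1/7) + 1*(-1/18)) = 2 + 17/(-9/7 - 1/18) = 2 + 17/(-169/126) = 2 + 17*(-126/169) = 2 - 2142/169 = -1804/169 ≈ -10.675)
-38*(-25 + x) = -38*(-25 - 1804/169) = -38*(-6029/169) = 229102/169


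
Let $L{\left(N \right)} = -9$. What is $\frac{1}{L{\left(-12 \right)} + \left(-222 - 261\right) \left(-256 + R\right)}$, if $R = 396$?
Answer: $- \frac{1}{67629} \approx -1.4787 \cdot 10^{-5}$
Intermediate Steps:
$\frac{1}{L{\left(-12 \right)} + \left(-222 - 261\right) \left(-256 + R\right)} = \frac{1}{-9 + \left(-222 - 261\right) \left(-256 + 396\right)} = \frac{1}{-9 - 67620} = \frac{1}{-67629} = - \frac{1}{67629}$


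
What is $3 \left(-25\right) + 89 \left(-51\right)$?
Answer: $-4614$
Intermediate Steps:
$3 \left(-25\right) + 89 \left(-51\right) = -75 - 4539 = -4614$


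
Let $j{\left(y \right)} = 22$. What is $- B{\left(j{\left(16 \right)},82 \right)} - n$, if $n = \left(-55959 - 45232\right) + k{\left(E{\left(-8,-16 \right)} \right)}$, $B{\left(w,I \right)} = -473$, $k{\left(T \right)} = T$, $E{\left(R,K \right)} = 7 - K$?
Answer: $101641$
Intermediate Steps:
$n = -101168$ ($n = \left(-55959 - 45232\right) + \left(7 - -16\right) = -101191 + \left(7 + 16\right) = -101191 + 23 = -101168$)
$- B{\left(j{\left(16 \right)},82 \right)} - n = \left(-1\right) \left(-473\right) - -101168 = 473 + 101168 = 101641$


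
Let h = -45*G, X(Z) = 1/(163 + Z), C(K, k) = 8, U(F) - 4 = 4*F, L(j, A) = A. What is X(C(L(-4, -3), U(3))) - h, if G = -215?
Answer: -1654424/171 ≈ -9675.0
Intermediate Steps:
U(F) = 4 + 4*F
h = 9675 (h = -45*(-215) = 9675)
X(C(L(-4, -3), U(3))) - h = 1/(163 + 8) - 1*9675 = 1/171 - 9675 = -1654424/171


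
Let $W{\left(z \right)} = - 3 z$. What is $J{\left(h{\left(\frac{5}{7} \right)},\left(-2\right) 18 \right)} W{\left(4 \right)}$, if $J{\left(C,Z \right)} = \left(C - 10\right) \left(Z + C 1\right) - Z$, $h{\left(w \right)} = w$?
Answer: $- \frac{213828}{49} \approx -4363.8$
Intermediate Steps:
$J{\left(C,Z \right)} = - Z + \left(-10 + C\right) \left(C + Z\right)$ ($J{\left(C,Z \right)} = \left(-10 + C\right) \left(Z + C\right) - Z = \left(-10 + C\right) \left(C + Z\right) - Z = - Z + \left(-10 + C\right) \left(C + Z\right)$)
$J{\left(h{\left(\frac{5}{7} \right)},\left(-2\right) 18 \right)} W{\left(4 \right)} = \left(\left(\frac{5}{7}\right)^{2} - 11 \left(\left(-2\right) 18\right) - 10 \cdot \frac{5}{7} + \frac{5}{7} \left(\left(-2\right) 18\right)\right) \left(\left(-3\right) 4\right) = \left(\left(5 \cdot \frac{1}{7}\right)^{2} - -396 - 10 \cdot 5 \cdot \frac{1}{7} + 5 \cdot \frac{1}{7} \left(-36\right)\right) \left(-12\right) = \left(\left(\frac{5}{7}\right)^{2} + 396 - \frac{50}{7} + \frac{5}{7} \left(-36\right)\right) \left(-12\right) = \left(\frac{25}{49} + 396 - \frac{50}{7} - \frac{180}{7}\right) \left(-12\right) = \frac{17819}{49} \left(-12\right) = - \frac{213828}{49}$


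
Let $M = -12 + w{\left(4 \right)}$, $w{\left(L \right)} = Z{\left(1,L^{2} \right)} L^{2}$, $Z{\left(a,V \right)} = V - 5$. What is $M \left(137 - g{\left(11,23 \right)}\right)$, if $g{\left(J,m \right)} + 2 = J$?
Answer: $20992$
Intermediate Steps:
$g{\left(J,m \right)} = -2 + J$
$Z{\left(a,V \right)} = -5 + V$
$w{\left(L \right)} = L^{2} \left(-5 + L^{2}\right)$ ($w{\left(L \right)} = \left(-5 + L^{2}\right) L^{2} = L^{2} \left(-5 + L^{2}\right)$)
$M = 164$ ($M = -12 + 4^{2} \left(-5 + 4^{2}\right) = -12 + 16 \left(-5 + 16\right) = -12 + 16 \cdot 11 = -12 + 176 = 164$)
$M \left(137 - g{\left(11,23 \right)}\right) = 164 \left(137 - \left(-2 + 11\right)\right) = 164 \left(137 - 9\right) = 164 \cdot 128 = 20992$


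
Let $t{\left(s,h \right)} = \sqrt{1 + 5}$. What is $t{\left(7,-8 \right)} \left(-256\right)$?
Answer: $- 256 \sqrt{6} \approx -627.07$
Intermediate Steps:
$t{\left(s,h \right)} = \sqrt{6}$
$t{\left(7,-8 \right)} \left(-256\right) = \sqrt{6} \left(-256\right) = - 256 \sqrt{6}$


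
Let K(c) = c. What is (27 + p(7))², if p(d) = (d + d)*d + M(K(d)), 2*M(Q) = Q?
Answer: 66049/4 ≈ 16512.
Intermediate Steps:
M(Q) = Q/2
p(d) = d/2 + 2*d² (p(d) = (d + d)*d + d/2 = (2*d)*d + d/2 = 2*d² + d/2 = d/2 + 2*d²)
(27 + p(7))² = (27 + (½)*7*(1 + 4*7))² = (27 + (½)*7*(1 + 28))² = (27 + (½)*7*29)² = (27 + 203/2)² = (257/2)² = 66049/4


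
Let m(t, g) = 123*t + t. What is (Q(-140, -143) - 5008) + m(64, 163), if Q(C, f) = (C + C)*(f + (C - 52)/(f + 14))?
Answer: 1829704/43 ≈ 42551.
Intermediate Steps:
m(t, g) = 124*t
Q(C, f) = 2*C*(f + (-52 + C)/(14 + f)) (Q(C, f) = (2*C)*(f + (-52 + C)/(14 + f)) = 2*C*(f + (-52 + C)/(14 + f)))
(Q(-140, -143) - 5008) + m(64, 163) = (2*(-140)*(-52 - 140 + (-143)² + 14*(-143))/(14 - 143) - 5008) + 124*64 = (2*(-140)*(-52 - 140 + 20449 - 2002)/(-129) - 5008) + 7936 = (2*(-140)*(-1/129)*18255 - 5008) + 7936 = (1703800/43 - 5008) + 7936 = 1488456/43 + 7936 = 1829704/43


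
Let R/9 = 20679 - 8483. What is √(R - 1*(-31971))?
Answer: √141735 ≈ 376.48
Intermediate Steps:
R = 109764 (R = 9*(20679 - 8483) = 9*12196 = 109764)
√(R - 1*(-31971)) = √(109764 - 1*(-31971)) = √(109764 + 31971) = √141735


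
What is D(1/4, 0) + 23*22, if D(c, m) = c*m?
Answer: 506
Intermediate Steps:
D(1/4, 0) + 23*22 = 0/4 + 23*22 = (¼)*0 + 506 = 0 + 506 = 506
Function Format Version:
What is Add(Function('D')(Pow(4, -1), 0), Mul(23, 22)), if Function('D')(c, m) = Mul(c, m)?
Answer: 506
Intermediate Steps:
Add(Function('D')(Pow(4, -1), 0), Mul(23, 22)) = Add(Mul(Pow(4, -1), 0), Mul(23, 22)) = Add(Mul(Rational(1, 4), 0), 506) = Add(0, 506) = 506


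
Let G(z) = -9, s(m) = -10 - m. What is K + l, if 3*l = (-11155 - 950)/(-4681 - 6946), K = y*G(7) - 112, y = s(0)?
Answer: -251759/11627 ≈ -21.653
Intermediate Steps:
y = -10 (y = -10 - 1*0 = -10 + 0 = -10)
K = -22 (K = -10*(-9) - 112 = 90 - 112 = -22)
l = 4035/11627 (l = ((-11155 - 950)/(-4681 - 6946))/3 = (-12105/(-11627))/3 = (-12105*(-1/11627))/3 = (⅓)*(12105/11627) = 4035/11627 ≈ 0.34704)
K + l = -22 + 4035/11627 = -251759/11627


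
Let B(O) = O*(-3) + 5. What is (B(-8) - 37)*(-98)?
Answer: 784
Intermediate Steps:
B(O) = 5 - 3*O (B(O) = -3*O + 5 = 5 - 3*O)
(B(-8) - 37)*(-98) = ((5 - 3*(-8)) - 37)*(-98) = ((5 + 24) - 37)*(-98) = (29 - 37)*(-98) = -8*(-98) = 784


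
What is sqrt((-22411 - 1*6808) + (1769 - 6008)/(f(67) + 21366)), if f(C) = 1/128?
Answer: I*sqrt(218542044830981027)/2734849 ≈ 170.94*I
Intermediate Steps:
f(C) = 1/128
sqrt((-22411 - 1*6808) + (1769 - 6008)/(f(67) + 21366)) = sqrt((-22411 - 1*6808) + (1769 - 6008)/(1/128 + 21366)) = sqrt((-22411 - 6808) - 4239/2734849/128) = sqrt(-29219 - 4239*128/2734849) = sqrt(-29219 - 542592/2734849) = sqrt(-79910095523/2734849) = I*sqrt(218542044830981027)/2734849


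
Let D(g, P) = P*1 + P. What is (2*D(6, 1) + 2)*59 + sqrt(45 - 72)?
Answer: 354 + 3*I*sqrt(3) ≈ 354.0 + 5.1962*I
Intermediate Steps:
D(g, P) = 2*P (D(g, P) = P + P = 2*P)
(2*D(6, 1) + 2)*59 + sqrt(45 - 72) = (2*(2*1) + 2)*59 + sqrt(45 - 72) = (2*2 + 2)*59 + sqrt(-27) = (4 + 2)*59 + 3*I*sqrt(3) = 6*59 + 3*I*sqrt(3) = 354 + 3*I*sqrt(3)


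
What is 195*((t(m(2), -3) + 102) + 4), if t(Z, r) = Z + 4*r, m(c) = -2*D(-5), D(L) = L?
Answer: 20280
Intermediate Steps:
m(c) = 10 (m(c) = -2*(-5) = 10)
195*((t(m(2), -3) + 102) + 4) = 195*(((10 + 4*(-3)) + 102) + 4) = 195*(((10 - 12) + 102) + 4) = 195*((-2 + 102) + 4) = 195*(100 + 4) = 195*104 = 20280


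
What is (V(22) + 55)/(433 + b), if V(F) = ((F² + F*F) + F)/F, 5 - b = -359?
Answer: 100/797 ≈ 0.12547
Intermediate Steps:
b = 364 (b = 5 - 1*(-359) = 5 + 359 = 364)
V(F) = (F + 2*F²)/F (V(F) = ((F² + F²) + F)/F = (2*F² + F)/F = (F + 2*F²)/F)
(V(22) + 55)/(433 + b) = ((1 + 2*22) + 55)/(433 + 364) = ((1 + 44) + 55)/797 = (45 + 55)*(1/797) = 100*(1/797) = 100/797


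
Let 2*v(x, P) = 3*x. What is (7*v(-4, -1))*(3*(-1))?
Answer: 126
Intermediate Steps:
v(x, P) = 3*x/2 (v(x, P) = (3*x)/2 = 3*x/2)
(7*v(-4, -1))*(3*(-1)) = (7*((3/2)*(-4)))*(3*(-1)) = (7*(-6))*(-3) = -42*(-3) = 126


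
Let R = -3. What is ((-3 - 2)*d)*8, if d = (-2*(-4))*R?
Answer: 960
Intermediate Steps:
d = -24 (d = -2*(-4)*(-3) = 8*(-3) = -24)
((-3 - 2)*d)*8 = ((-3 - 2)*(-24))*8 = -5*(-24)*8 = 120*8 = 960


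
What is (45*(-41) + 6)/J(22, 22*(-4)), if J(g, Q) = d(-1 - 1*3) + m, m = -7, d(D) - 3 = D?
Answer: 1839/8 ≈ 229.88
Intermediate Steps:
d(D) = 3 + D
J(g, Q) = -8 (J(g, Q) = (3 + (-1 - 1*3)) - 7 = (3 + (-1 - 3)) - 7 = (3 - 4) - 7 = -1 - 7 = -8)
(45*(-41) + 6)/J(22, 22*(-4)) = (45*(-41) + 6)/(-8) = (-1845 + 6)*(-⅛) = -1839*(-⅛) = 1839/8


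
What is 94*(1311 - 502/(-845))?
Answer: 104179918/845 ≈ 1.2329e+5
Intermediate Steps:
94*(1311 - 502/(-845)) = 94*(1311 - 502*(-1/845)) = 94*(1311 + 502/845) = 94*(1108297/845) = 104179918/845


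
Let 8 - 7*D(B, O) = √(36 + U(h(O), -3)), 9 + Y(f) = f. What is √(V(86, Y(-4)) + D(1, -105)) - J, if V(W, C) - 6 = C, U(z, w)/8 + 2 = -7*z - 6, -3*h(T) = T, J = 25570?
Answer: -25570 + √(-287 - 14*I*√497)/7 ≈ -25569.0 - 2.6935*I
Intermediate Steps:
Y(f) = -9 + f
h(T) = -T/3
U(z, w) = -64 - 56*z (U(z, w) = -16 + 8*(-7*z - 6) = -16 + 8*(-6 - 7*z) = -16 + (-48 - 56*z) = -64 - 56*z)
D(B, O) = 8/7 - √(-28 + 56*O/3)/7 (D(B, O) = 8/7 - √(36 + (-64 - (-56)*O/3))/7 = 8/7 - √(36 + (-64 + 56*O/3))/7 = 8/7 - √(-28 + 56*O/3)/7)
V(W, C) = 6 + C
√(V(86, Y(-4)) + D(1, -105)) - J = √((6 + (-9 - 4)) + (8/7 - 2*√(-63 + 42*(-105))/21)) - 1*25570 = √((6 - 13) + (8/7 - 2*√(-63 - 4410)/21)) - 25570 = √(-7 + (8/7 - 2*I*√497/7)) - 25570 = √(-41/7 - 2*I*√497/7) - 25570 = -25570 + √(-41/7 - 2*I*√497/7)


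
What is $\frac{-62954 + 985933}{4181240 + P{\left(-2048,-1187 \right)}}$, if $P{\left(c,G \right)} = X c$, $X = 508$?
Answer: $\frac{922979}{3140856} \approx 0.29386$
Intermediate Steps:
$P{\left(c,G \right)} = 508 c$
$\frac{-62954 + 985933}{4181240 + P{\left(-2048,-1187 \right)}} = \frac{-62954 + 985933}{4181240 + 508 \left(-2048\right)} = \frac{922979}{4181240 - 1040384} = \frac{922979}{3140856}$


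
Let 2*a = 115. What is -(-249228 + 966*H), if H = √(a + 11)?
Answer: 249228 - 483*√274 ≈ 2.4123e+5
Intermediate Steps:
a = 115/2 (a = (½)*115 = 115/2 ≈ 57.500)
H = √274/2 (H = √(115/2 + 11) = √(137/2) = √274/2 ≈ 8.2765)
-(-249228 + 966*H) = -(-249228 + 483*√274) = -966*(-258 + √274/2) = 249228 - 483*√274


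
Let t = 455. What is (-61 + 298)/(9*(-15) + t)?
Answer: 237/320 ≈ 0.74063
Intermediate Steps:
(-61 + 298)/(9*(-15) + t) = (-61 + 298)/(9*(-15) + 455) = 237/(-135 + 455) = 237/320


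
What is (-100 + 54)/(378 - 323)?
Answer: -46/55 ≈ -0.83636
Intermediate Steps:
(-100 + 54)/(378 - 323) = -46/55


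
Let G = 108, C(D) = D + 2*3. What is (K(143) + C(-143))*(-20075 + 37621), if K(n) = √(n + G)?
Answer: -2403802 + 17546*√251 ≈ -2.1258e+6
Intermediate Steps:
C(D) = 6 + D (C(D) = D + 6 = 6 + D)
K(n) = √(108 + n) (K(n) = √(n + 108) = √(108 + n))
(K(143) + C(-143))*(-20075 + 37621) = (√(108 + 143) + (6 - 143))*(-20075 + 37621) = (√251 - 137)*17546 = (-137 + √251)*17546 = -2403802 + 17546*√251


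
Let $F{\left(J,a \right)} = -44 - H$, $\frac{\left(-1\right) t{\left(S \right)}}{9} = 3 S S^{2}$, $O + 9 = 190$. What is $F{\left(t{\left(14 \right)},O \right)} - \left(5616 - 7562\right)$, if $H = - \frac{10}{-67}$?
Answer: $\frac{127424}{67} \approx 1901.9$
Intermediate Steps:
$O = 181$ ($O = -9 + 190 = 181$)
$H = \frac{10}{67}$ ($H = \left(-10\right) \left(- \frac{1}{67}\right) = \frac{10}{67} \approx 0.14925$)
$t{\left(S \right)} = - 27 S^{3}$ ($t{\left(S \right)} = - 9 \cdot 3 S S^{2} = - 9 \cdot 3 S^{3} = - 27 S^{3}$)
$F{\left(J,a \right)} = - \frac{2958}{67}$ ($F{\left(J,a \right)} = -44 - \frac{10}{67} = - \frac{2958}{67}$)
$F{\left(t{\left(14 \right)},O \right)} - \left(5616 - 7562\right) = - \frac{2958}{67} - \left(5616 - 7562\right) = - \frac{2958}{67} - -1946 = - \frac{2958}{67} + 1946 = \frac{127424}{67}$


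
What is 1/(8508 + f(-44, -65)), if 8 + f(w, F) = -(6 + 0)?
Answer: 1/8494 ≈ 0.00011773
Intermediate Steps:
f(w, F) = -14 (f(w, F) = -8 - (6 + 0) = -8 - 1*6 = -8 - 6 = -14)
1/(8508 + f(-44, -65)) = 1/(8508 - 14) = 1/8494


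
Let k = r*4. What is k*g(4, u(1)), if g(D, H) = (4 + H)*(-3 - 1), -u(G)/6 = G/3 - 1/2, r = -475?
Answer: 38000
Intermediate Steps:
u(G) = 3 - 2*G (u(G) = -6*(G/3 - 1/2) = -6*(-1/2 + G/3) = 3 - 2*G)
g(D, H) = -16 - 4*H (g(D, H) = (4 + H)*(-4) = -16 - 4*H)
k = -1900 (k = -475*4 = -1900)
k*g(4, u(1)) = -1900*(-16 - 4*(3 - 2*1)) = -1900*(-16 - 4*(3 - 2)) = -1900*(-16 - 4*1) = -1900*(-16 - 4) = -1900*(-20) = 38000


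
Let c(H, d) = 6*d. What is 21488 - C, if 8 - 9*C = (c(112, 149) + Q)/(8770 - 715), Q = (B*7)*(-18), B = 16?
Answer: 519235666/24165 ≈ 21487.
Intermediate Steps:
Q = -2016 (Q = (16*7)*(-18) = 112*(-18) = -2016)
C = 21854/24165 (C = 8/9 - (6*149 - 2016)/(9*(8770 - 715)) = 8/9 - (894 - 2016)/(9*8055) = 8/9 - (-374)/(3*8055) = 8/9 - ⅑*(-374/2685) = 8/9 + 374/24165 = 21854/24165 ≈ 0.90437)
21488 - C = 21488 - 1*21854/24165 = 21488 - 21854/24165 = 519235666/24165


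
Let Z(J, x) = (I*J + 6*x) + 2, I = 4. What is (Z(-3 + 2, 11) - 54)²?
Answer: 100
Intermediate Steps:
Z(J, x) = 2 + 4*J + 6*x (Z(J, x) = (4*J + 6*x) + 2 = 2 + 4*J + 6*x)
(Z(-3 + 2, 11) - 54)² = ((2 + 4*(-3 + 2) + 6*11) - 54)² = ((2 + 4*(-1) + 66) - 54)² = ((2 - 4 + 66) - 54)² = (64 - 54)² = 10² = 100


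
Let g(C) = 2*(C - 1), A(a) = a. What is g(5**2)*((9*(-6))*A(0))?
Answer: 0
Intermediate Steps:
g(C) = -2 + 2*C (g(C) = 2*(-1 + C) = -2 + 2*C)
g(5**2)*((9*(-6))*A(0)) = (-2 + 2*5**2)*((9*(-6))*0) = (-2 + 2*25)*(-54*0) = (-2 + 50)*0 = 48*0 = 0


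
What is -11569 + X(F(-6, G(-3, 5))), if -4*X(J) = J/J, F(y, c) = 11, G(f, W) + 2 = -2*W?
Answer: -46277/4 ≈ -11569.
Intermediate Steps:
G(f, W) = -2 - 2*W
X(J) = -1/4 (X(J) = -J/(4*J) = -1/4*1 = -1/4)
-11569 + X(F(-6, G(-3, 5))) = -11569 - 1/4 = -46277/4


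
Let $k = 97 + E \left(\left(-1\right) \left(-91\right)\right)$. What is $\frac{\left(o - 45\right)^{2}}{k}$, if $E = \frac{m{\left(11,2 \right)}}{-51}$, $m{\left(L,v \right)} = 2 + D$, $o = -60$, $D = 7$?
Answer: $\frac{187425}{1376} \approx 136.21$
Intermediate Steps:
$m{\left(L,v \right)} = 9$ ($m{\left(L,v \right)} = 2 + 7 = 9$)
$E = - \frac{3}{17}$ ($E = \frac{9}{-51} = 9 \left(- \frac{1}{51}\right) = - \frac{3}{17} \approx -0.17647$)
$k = \frac{1376}{17}$ ($k = 97 - \frac{3 \left(\left(-1\right) \left(-91\right)\right)}{17} = 97 - \frac{273}{17} = \frac{1376}{17} \approx 80.941$)
$\frac{\left(o - 45\right)^{2}}{k} = \frac{\left(-60 - 45\right)^{2}}{\frac{1376}{17}} = \left(-105\right)^{2} \cdot \frac{17}{1376} = 11025 \cdot \frac{17}{1376} = \frac{187425}{1376}$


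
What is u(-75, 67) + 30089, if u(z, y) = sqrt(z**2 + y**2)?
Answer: 30089 + sqrt(10114) ≈ 30190.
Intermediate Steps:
u(z, y) = sqrt(y**2 + z**2)
u(-75, 67) + 30089 = sqrt(67**2 + (-75)**2) + 30089 = sqrt(4489 + 5625) + 30089 = sqrt(10114) + 30089 = 30089 + sqrt(10114)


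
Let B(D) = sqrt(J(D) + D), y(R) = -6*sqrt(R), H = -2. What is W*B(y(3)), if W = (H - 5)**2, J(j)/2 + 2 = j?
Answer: 49*sqrt(-4 - 18*sqrt(3)) ≈ 290.62*I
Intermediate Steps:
J(j) = -4 + 2*j
W = 49 (W = (-2 - 5)**2 = (-7)**2 = 49)
B(D) = sqrt(-4 + 3*D) (B(D) = sqrt((-4 + 2*D) + D) = sqrt(-4 + 3*D))
W*B(y(3)) = 49*sqrt(-4 + 3*(-6*sqrt(3))) = 49*sqrt(-4 - 18*sqrt(3))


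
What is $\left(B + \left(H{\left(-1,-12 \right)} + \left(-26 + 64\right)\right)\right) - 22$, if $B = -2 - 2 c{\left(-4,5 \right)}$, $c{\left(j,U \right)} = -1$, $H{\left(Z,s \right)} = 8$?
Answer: $24$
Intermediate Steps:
$B = 0$ ($B = -2 - -2 = -2 + 2 = 0$)
$\left(B + \left(H{\left(-1,-12 \right)} + \left(-26 + 64\right)\right)\right) - 22 = \left(0 + \left(8 + \left(-26 + 64\right)\right)\right) - 22 = \left(0 + \left(8 + 38\right)\right) - 22 = \left(0 + 46\right) - 22 = 46 - 22 = 24$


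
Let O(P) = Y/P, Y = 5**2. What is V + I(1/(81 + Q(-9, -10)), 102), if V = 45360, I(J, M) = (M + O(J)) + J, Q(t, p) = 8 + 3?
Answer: 4394105/92 ≈ 47762.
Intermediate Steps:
Y = 25
Q(t, p) = 11
O(P) = 25/P
I(J, M) = J + M + 25/J (I(J, M) = (M + 25/J) + J = J + M + 25/J)
V + I(1/(81 + Q(-9, -10)), 102) = 45360 + (1/(81 + 11) + 102 + 25/(1/(81 + 11))) = 45360 + (1/92 + 102 + 25/(1/92)) = 45360 + (1/92 + 102 + 25*92) = 45360 + (1/92 + 102 + 2300) = 45360 + 220985/92 = 4394105/92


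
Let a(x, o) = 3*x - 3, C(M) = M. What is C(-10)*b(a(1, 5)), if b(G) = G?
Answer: 0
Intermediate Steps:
a(x, o) = -3 + 3*x
C(-10)*b(a(1, 5)) = -10*(-3 + 3*1) = -10*(-3 + 3) = -10*0 = 0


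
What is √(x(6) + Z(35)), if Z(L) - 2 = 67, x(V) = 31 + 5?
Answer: √105 ≈ 10.247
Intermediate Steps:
x(V) = 36
Z(L) = 69 (Z(L) = 2 + 67 = 69)
√(x(6) + Z(35)) = √(36 + 69) = √105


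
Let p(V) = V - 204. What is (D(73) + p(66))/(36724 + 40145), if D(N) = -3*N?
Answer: -119/25623 ≈ -0.0046443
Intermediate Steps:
p(V) = -204 + V
(D(73) + p(66))/(36724 + 40145) = (-3*73 + (-204 + 66))/(36724 + 40145) = (-219 - 138)/76869 = -357*1/76869 = -119/25623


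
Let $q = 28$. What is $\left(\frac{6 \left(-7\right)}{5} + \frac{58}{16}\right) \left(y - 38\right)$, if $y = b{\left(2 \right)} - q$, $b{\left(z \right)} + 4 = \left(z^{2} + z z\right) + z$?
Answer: $\frac{573}{2} \approx 286.5$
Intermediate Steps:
$b{\left(z \right)} = -4 + z + 2 z^{2}$ ($b{\left(z \right)} = -4 + \left(\left(z^{2} + z z\right) + z\right) = -4 + \left(\left(z^{2} + z^{2}\right) + z\right) = -4 + \left(2 z^{2} + z\right) = -4 + \left(z + 2 z^{2}\right) = -4 + z + 2 z^{2}$)
$y = -22$ ($y = \left(-4 + 2 + 2 \cdot 2^{2}\right) - 28 = \left(-4 + 2 + 2 \cdot 4\right) - 28 = \left(-4 + 2 + 8\right) - 28 = 6 - 28 = -22$)
$\left(\frac{6 \left(-7\right)}{5} + \frac{58}{16}\right) \left(y - 38\right) = \left(\frac{6 \left(-7\right)}{5} + \frac{58}{16}\right) \left(-22 - 38\right) = \left(\left(-42\right) \frac{1}{5} + 58 \cdot \frac{1}{16}\right) \left(-60\right) = \left(- \frac{42}{5} + \frac{29}{8}\right) \left(-60\right) = \left(- \frac{191}{40}\right) \left(-60\right) = \frac{573}{2}$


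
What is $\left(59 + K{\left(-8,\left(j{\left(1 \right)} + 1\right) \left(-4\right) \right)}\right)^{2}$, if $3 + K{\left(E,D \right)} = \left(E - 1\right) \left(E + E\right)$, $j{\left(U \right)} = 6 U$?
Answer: $40000$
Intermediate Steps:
$K{\left(E,D \right)} = -3 + 2 E \left(-1 + E\right)$ ($K{\left(E,D \right)} = -3 + \left(E - 1\right) \left(E + E\right) = -3 + \left(-1 + E\right) 2 E = -3 + 2 E \left(-1 + E\right)$)
$\left(59 + K{\left(-8,\left(j{\left(1 \right)} + 1\right) \left(-4\right) \right)}\right)^{2} = \left(59 - \left(-13 - 128\right)\right)^{2} = \left(59 + \left(-3 + 16 + 2 \cdot 64\right)\right)^{2} = \left(59 + \left(-3 + 16 + 128\right)\right)^{2} = \left(59 + 141\right)^{2} = 200^{2} = 40000$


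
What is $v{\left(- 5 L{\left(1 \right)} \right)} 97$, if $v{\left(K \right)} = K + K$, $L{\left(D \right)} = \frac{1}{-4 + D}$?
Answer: $\frac{970}{3} \approx 323.33$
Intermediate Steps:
$v{\left(K \right)} = 2 K$
$v{\left(- 5 L{\left(1 \right)} \right)} 97 = 2 \left(- \frac{5}{-4 + 1}\right) 97 = 2 \left(- \frac{5}{-3}\right) 97 = 2 \left(\left(-5\right) \left(- \frac{1}{3}\right)\right) 97 = 2 \cdot \frac{5}{3} \cdot 97 = \frac{10}{3} \cdot 97 = \frac{970}{3}$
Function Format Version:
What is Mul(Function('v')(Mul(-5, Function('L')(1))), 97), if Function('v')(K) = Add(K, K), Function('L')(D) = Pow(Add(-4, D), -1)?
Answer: Rational(970, 3) ≈ 323.33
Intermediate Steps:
Function('v')(K) = Mul(2, K)
Mul(Function('v')(Mul(-5, Function('L')(1))), 97) = Mul(Mul(2, Mul(-5, Pow(Add(-4, 1), -1))), 97) = Mul(Mul(2, Mul(-5, Pow(-3, -1))), 97) = Mul(Mul(2, Mul(-5, Rational(-1, 3))), 97) = Mul(Mul(2, Rational(5, 3)), 97) = Mul(Rational(10, 3), 97) = Rational(970, 3)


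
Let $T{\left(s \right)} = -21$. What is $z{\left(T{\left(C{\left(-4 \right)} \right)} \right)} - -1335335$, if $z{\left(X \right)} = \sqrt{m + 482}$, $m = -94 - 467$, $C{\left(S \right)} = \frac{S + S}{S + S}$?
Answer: $1335335 + i \sqrt{79} \approx 1.3353 \cdot 10^{6} + 8.8882 i$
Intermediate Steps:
$C{\left(S \right)} = 1$ ($C{\left(S \right)} = \frac{2 S}{2 S} = 2 S \frac{1}{2 S} = 1$)
$m = -561$
$z{\left(X \right)} = i \sqrt{79}$ ($z{\left(X \right)} = \sqrt{-561 + 482} = \sqrt{-79} = i \sqrt{79}$)
$z{\left(T{\left(C{\left(-4 \right)} \right)} \right)} - -1335335 = i \sqrt{79} - -1335335 = i \sqrt{79} + 1335335 = 1335335 + i \sqrt{79}$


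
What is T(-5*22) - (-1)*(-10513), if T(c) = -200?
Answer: -10713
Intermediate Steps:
T(-5*22) - (-1)*(-10513) = -200 - (-1)*(-10513) = -200 - 1*10513 = -200 - 10513 = -10713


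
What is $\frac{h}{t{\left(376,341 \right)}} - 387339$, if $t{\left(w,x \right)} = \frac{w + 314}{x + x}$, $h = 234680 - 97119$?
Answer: $- \frac{86723654}{345} \approx -2.5137 \cdot 10^{5}$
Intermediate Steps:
$h = 137561$
$t{\left(w,x \right)} = \frac{314 + w}{2 x}$
$\frac{h}{t{\left(376,341 \right)}} - 387339 = \frac{137561}{\frac{1}{2} \cdot \frac{1}{341} \left(314 + 376\right)} - 387339 = \frac{137561}{\frac{1}{2} \cdot \frac{1}{341} \cdot 690} - 387339 = \frac{137561}{\frac{345}{341}} - 387339 = 137561 \cdot \frac{341}{345} - 387339 = \frac{46908301}{345} - 387339 = - \frac{86723654}{345}$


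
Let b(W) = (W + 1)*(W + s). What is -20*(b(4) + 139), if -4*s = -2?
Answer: -3230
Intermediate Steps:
s = ½ (s = -¼*(-2) = ½ ≈ 0.50000)
b(W) = (1 + W)*(½ + W) (b(W) = (W + 1)*(W + ½) = (1 + W)*(½ + W))
-20*(b(4) + 139) = -20*((½ + 4² + (3/2)*4) + 139) = -20*((½ + 16 + 6) + 139) = -20*(45/2 + 139) = -20*323/2 = -3230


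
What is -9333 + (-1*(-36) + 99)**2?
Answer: 8892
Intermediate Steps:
-9333 + (-1*(-36) + 99)**2 = -9333 + (36 + 99)**2 = -9333 + 135**2 = -9333 + 18225 = 8892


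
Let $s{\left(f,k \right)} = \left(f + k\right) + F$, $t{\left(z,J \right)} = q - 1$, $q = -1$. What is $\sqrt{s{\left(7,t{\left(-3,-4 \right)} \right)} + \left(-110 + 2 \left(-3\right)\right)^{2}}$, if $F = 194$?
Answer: $\sqrt{13655} \approx 116.85$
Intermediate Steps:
$t{\left(z,J \right)} = -2$ ($t{\left(z,J \right)} = -1 - 1 = -2$)
$s{\left(f,k \right)} = 194 + f + k$ ($s{\left(f,k \right)} = \left(f + k\right) + 194 = 194 + f + k$)
$\sqrt{s{\left(7,t{\left(-3,-4 \right)} \right)} + \left(-110 + 2 \left(-3\right)\right)^{2}} = \sqrt{\left(194 + 7 - 2\right) + \left(-110 + 2 \left(-3\right)\right)^{2}} = \sqrt{199 + \left(-110 - 6\right)^{2}} = \sqrt{199 + \left(-116\right)^{2}} = \sqrt{199 + 13456} = \sqrt{13655}$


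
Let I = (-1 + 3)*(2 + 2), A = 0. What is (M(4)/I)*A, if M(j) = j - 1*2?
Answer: 0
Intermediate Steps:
M(j) = -2 + j (M(j) = j - 2 = -2 + j)
I = 8 (I = 2*4 = 8)
(M(4)/I)*A = ((-2 + 4)/8)*0 = (2*(1/8))*0 = (1/4)*0 = 0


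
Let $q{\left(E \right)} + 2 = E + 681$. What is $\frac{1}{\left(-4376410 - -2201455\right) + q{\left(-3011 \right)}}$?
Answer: $- \frac{1}{2177287} \approx -4.5929 \cdot 10^{-7}$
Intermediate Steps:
$q{\left(E \right)} = 679 + E$ ($q{\left(E \right)} = -2 + \left(E + 681\right) = -2 + \left(681 + E\right) = 679 + E$)
$\frac{1}{\left(-4376410 - -2201455\right) + q{\left(-3011 \right)}} = \frac{1}{\left(-4376410 - -2201455\right) + \left(679 - 3011\right)} = \frac{1}{\left(-4376410 + 2201455\right) - 2332} = \frac{1}{-2174955 - 2332} = \frac{1}{-2177287} = - \frac{1}{2177287}$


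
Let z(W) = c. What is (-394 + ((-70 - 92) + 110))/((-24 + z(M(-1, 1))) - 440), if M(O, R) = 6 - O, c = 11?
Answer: 446/453 ≈ 0.98455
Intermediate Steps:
z(W) = 11
(-394 + ((-70 - 92) + 110))/((-24 + z(M(-1, 1))) - 440) = (-394 + ((-70 - 92) + 110))/((-24 + 11) - 440) = (-394 + (-162 + 110))/(-13 - 440) = (-394 - 52)/(-453) = -446*(-1/453) = 446/453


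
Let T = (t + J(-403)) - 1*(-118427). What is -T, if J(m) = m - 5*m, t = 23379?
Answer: -143418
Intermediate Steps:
J(m) = -4*m
T = 143418 (T = (23379 - 4*(-403)) - 1*(-118427) = (23379 + 1612) + 118427 = 24991 + 118427 = 143418)
-T = -1*143418 = -143418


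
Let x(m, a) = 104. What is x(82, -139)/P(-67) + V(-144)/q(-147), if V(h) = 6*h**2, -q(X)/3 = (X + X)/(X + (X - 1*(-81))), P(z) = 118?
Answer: -86860556/2891 ≈ -30045.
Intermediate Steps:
q(X) = -6*X/(81 + 2*X) (q(X) = -3*(X + X)/(X + (X - 1*(-81))) = -3*2*X/(X + (X + 81)) = -3*2*X/(X + (81 + X)) = -3*2*X/(81 + 2*X) = -6*X/(81 + 2*X))
x(82, -139)/P(-67) + V(-144)/q(-147) = 104/118 + (6*(-144)**2)/((-6*(-147)/(81 + 2*(-147)))) = 104*(1/118) + (6*20736)/((-6*(-147)/(81 - 294))) = 52/59 + 124416/((-6*(-147)/(-213))) = 52/59 + 124416/((-6*(-147)*(-1/213))) = 52/59 + 124416/(-294/71) = 52/59 + 124416*(-71/294) = 52/59 - 1472256/49 = -86860556/2891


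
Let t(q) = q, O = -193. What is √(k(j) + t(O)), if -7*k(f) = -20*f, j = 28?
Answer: I*√113 ≈ 10.63*I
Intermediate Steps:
k(f) = 20*f/7 (k(f) = -(-20)*f/7 = 20*f/7)
√(k(j) + t(O)) = √((20/7)*28 - 193) = √(80 - 193) = √(-113) = I*√113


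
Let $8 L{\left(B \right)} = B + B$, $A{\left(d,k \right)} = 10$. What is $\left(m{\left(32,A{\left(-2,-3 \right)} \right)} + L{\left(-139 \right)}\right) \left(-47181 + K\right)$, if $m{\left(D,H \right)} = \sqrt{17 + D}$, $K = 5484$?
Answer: $\frac{4628367}{4} \approx 1.1571 \cdot 10^{6}$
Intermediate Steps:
$L{\left(B \right)} = \frac{B}{4}$ ($L{\left(B \right)} = \frac{B + B}{8} = \frac{2 B}{8} = \frac{B}{4}$)
$\left(m{\left(32,A{\left(-2,-3 \right)} \right)} + L{\left(-139 \right)}\right) \left(-47181 + K\right) = \left(\sqrt{17 + 32} + \frac{1}{4} \left(-139\right)\right) \left(-47181 + 5484\right) = \left(\sqrt{49} - \frac{139}{4}\right) \left(-41697\right) = \left(7 - \frac{139}{4}\right) \left(-41697\right) = \left(- \frac{111}{4}\right) \left(-41697\right) = \frac{4628367}{4}$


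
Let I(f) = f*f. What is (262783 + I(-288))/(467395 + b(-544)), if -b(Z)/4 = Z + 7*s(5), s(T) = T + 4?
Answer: 345727/469319 ≈ 0.73666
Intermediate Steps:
s(T) = 4 + T
I(f) = f²
b(Z) = -252 - 4*Z (b(Z) = -4*(Z + 7*(4 + 5)) = -4*(Z + 7*9) = -4*(Z + 63) = -4*(63 + Z) = -252 - 4*Z)
(262783 + I(-288))/(467395 + b(-544)) = (262783 + (-288)²)/(467395 + (-252 - 4*(-544))) = (262783 + 82944)/(467395 + (-252 + 2176)) = 345727/(467395 + 1924) = 345727/469319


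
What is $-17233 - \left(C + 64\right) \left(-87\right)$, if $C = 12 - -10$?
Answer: $-9751$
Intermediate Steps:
$C = 22$ ($C = 12 + 10 = 22$)
$-17233 - \left(C + 64\right) \left(-87\right) = -17233 - \left(22 + 64\right) \left(-87\right) = -17233 - 86 \left(-87\right) = -17233 - -7482 = -17233 + 7482 = -9751$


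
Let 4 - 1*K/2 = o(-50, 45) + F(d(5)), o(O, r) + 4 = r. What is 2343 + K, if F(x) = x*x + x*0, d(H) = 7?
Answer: 2171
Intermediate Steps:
F(x) = x² (F(x) = x² + 0 = x²)
o(O, r) = -4 + r
K = -172 (K = 8 - 2*((-4 + 45) + 7²) = 8 - 2*(41 + 49) = 8 - 2*90 = 8 - 180 = -172)
2343 + K = 2343 - 172 = 2171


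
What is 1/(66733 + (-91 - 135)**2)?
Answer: 1/117809 ≈ 8.4883e-6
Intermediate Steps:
1/(66733 + (-91 - 135)**2) = 1/(66733 + (-226)**2) = 1/(66733 + 51076) = 1/117809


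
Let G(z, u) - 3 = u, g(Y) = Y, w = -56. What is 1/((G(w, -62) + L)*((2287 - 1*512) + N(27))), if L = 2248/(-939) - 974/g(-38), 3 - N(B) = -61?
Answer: -5947/391117294 ≈ -1.5205e-5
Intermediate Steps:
N(B) = 64 (N(B) = 3 - 1*(-61) = 3 + 61 = 64)
G(z, u) = 3 + u
L = 414581/17841 (L = 2248/(-939) - 974/(-38) = 2248*(-1/939) - 974*(-1/38) = -2248/939 + 487/19 = 414581/17841 ≈ 23.238)
1/((G(w, -62) + L)*((2287 - 1*512) + N(27))) = 1/(((3 - 62) + 414581/17841)*((2287 - 1*512) + 64)) = 1/((-59 + 414581/17841)*((2287 - 512) + 64)) = 1/(-638038*(1775 + 64)/17841) = 1/(-638038/17841*1839) = 1/(-391117294/5947) = -5947/391117294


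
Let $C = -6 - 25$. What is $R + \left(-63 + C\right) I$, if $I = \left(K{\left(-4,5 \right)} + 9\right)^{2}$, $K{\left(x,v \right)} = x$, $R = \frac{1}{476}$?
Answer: $- \frac{1118599}{476} \approx -2350.0$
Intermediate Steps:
$R = \frac{1}{476} \approx 0.0021008$
$C = -31$ ($C = -6 - 25 = -31$)
$I = 25$ ($I = \left(-4 + 9\right)^{2} = 5^{2} = 25$)
$R + \left(-63 + C\right) I = \frac{1}{476} + \left(-63 - 31\right) 25 = \frac{1}{476} - 2350 = - \frac{1118599}{476}$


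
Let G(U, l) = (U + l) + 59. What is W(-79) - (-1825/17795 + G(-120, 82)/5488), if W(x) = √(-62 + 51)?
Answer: 275483/2790256 + I*√11 ≈ 0.09873 + 3.3166*I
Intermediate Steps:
G(U, l) = 59 + U + l
W(x) = I*√11 (W(x) = √(-11) = I*√11)
W(-79) - (-1825/17795 + G(-120, 82)/5488) = I*√11 - (-1825/17795 + (59 - 120 + 82)/5488) = I*√11 - (-1825*1/17795 + 21*(1/5488)) = I*√11 - (-365/3559 + 3/784) = I*√11 - 1*(-275483/2790256) = I*√11 + 275483/2790256 = 275483/2790256 + I*√11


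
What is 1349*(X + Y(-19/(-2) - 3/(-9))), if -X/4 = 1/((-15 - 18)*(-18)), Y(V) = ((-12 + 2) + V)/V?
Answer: -559835/17523 ≈ -31.949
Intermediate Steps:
Y(V) = (-10 + V)/V
X = -2/297 (X = -4*(-1/(18*(-15 - 18))) = -4/((-33*(-18))) = -4/594 = -4*1/594 = -2/297 ≈ -0.0067340)
1349*(X + Y(-19/(-2) - 3/(-9))) = 1349*(-2/297 + (-10 + (-19/(-2) - 3/(-9)))/(-19/(-2) - 3/(-9))) = 1349*(-2/297 + (-10 + (-19*(-½) - 3*(-⅑)))/(-19*(-½) - 3*(-⅑))) = 1349*(-2/297 + (-10 + (19/2 + ⅓))/(19/2 + ⅓)) = 1349*(-2/297 + (-10 + 59/6)/(59/6)) = 1349*(-2/297 + (6/59)*(-⅙)) = 1349*(-2/297 - 1/59) = 1349*(-415/17523) = -559835/17523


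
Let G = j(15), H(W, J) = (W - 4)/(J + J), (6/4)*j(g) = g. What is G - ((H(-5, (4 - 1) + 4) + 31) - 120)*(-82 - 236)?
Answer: -199475/7 ≈ -28496.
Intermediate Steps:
j(g) = 2*g/3
H(W, J) = (-4 + W)/(2*J) (H(W, J) = (-4 + W)/((2*J)) = (-4 + W)*(1/(2*J)) = (-4 + W)/(2*J))
G = 10 (G = (⅔)*15 = 10)
G - ((H(-5, (4 - 1) + 4) + 31) - 120)*(-82 - 236) = 10 - (((-4 - 5)/(2*((4 - 1) + 4)) + 31) - 120)*(-82 - 236) = 10 - (((½)*(-9)/(3 + 4) + 31) - 120)*(-318) = 10 - (((½)*(-9)/7 + 31) - 120)*(-318) = 10 - (((½)*(⅐)*(-9) + 31) - 120)*(-318) = 10 - ((-9/14 + 31) - 120)*(-318) = 10 - (425/14 - 120)*(-318) = 10 - (-1255)*(-318)/14 = 10 - 1*199545/7 = 10 - 199545/7 = -199475/7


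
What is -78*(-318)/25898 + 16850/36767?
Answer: 674174984/476095883 ≈ 1.4160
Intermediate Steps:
-78*(-318)/25898 + 16850/36767 = 24804*(1/25898) + 16850*(1/36767) = 12402/12949 + 16850/36767 = 674174984/476095883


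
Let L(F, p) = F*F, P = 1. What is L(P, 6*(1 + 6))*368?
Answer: 368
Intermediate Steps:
L(F, p) = F**2
L(P, 6*(1 + 6))*368 = 1**2*368 = 1*368 = 368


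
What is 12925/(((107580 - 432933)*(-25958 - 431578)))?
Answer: 12925/148860710208 ≈ 8.6826e-8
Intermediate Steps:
12925/(((107580 - 432933)*(-25958 - 431578))) = 12925/((-325353*(-457536))) = 12925/148860710208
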